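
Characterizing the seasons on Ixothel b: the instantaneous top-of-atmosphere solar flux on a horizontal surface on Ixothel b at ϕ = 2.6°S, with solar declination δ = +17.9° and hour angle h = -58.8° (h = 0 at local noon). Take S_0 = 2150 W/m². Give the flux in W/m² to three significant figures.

cos θ_z = sin ϕ sin δ + cos ϕ cos δ cos h = -0.013943 + 0.492444 = 0.478501.
Flux = S_0 · cos θ_z = 2150 × 0.478501 = 1029 W/m².

1.03e+03 W/m²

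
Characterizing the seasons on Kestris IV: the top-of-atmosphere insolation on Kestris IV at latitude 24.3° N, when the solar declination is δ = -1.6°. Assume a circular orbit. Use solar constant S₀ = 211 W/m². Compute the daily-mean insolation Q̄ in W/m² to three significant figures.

cos H₀ = −tan(+24.3°) tan(-1.600°) = 0.0126, H₀ = 1.5582 rad.
Bracket: H₀ sin φ sin δ + cos φ cos δ sin H₀ = 1.5582×0.41151×-0.02792 + 0.91140×0.99961×0.99992 = -0.017903 + 0.910972 = 0.893069.
Q̄ = (S₀/π) × [bracket] = (211/π) × 0.893069 = 59.98 W/m².

Q̄ ≈ 60.0 W/m²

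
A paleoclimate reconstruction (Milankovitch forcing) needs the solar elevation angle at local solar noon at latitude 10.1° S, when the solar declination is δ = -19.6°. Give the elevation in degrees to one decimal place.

At local noon the hour angle is zero, so the zenith angle equals |ϕ − δ| = |-10.1° − (-19.600°)| = 9.500°.
Elevation = 90° − 9.500° = 80.5°.

80.5°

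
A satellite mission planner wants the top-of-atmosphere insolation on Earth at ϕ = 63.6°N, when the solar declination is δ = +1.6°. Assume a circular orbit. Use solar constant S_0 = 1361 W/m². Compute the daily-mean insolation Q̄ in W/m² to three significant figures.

cos h₀ = −tan(+63.6°) tan(+1.600°) = -0.0563, h₀ = 1.6271 rad.
Bracket: h₀ sin ϕ sin δ + cos ϕ cos δ sin h₀ = 1.6271×0.89571×0.02792 + 0.44464×0.99961×0.99842 = 0.040691 + 0.443764 = 0.484455.
Q̄ = (S_0/π) × [bracket] = (1361/π) × 0.484455 = 209.9 W/m².

Q̄ ≈ 210 W/m²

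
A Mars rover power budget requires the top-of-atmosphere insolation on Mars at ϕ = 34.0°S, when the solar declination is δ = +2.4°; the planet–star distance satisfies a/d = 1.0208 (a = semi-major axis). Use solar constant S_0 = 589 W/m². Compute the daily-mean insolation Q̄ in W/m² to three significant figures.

Q̄ ≈ 155 W/m²

cos h₀ = −tan(-34.0°) tan(+2.400°) = 0.0283, h₀ = 1.5425 rad.
Bracket: h₀ sin ϕ sin δ + cos ϕ cos δ sin h₀ = 1.5425×-0.55919×0.04188 + 0.82904×0.99912×0.99960 = -0.036124 + 0.827979 = 0.791855.
Inverse-square distance factor (a/d)² = 1.0208² = 1.042033.
Q̄ = (S_0/π) × 1.042033 × [bracket] = (589/π) × 1.042033 × 0.791855 = 154.7 W/m².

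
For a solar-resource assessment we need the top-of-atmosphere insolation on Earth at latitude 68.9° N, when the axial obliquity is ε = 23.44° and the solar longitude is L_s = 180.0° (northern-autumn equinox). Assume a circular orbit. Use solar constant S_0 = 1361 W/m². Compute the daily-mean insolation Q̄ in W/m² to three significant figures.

Solar declination: sin δ = sin ε · sin L_s = sin 23.44° × sin 180.0° = 0.00000, so δ = +0.000°.
cos h₀ = −tan(+68.9°) tan(+0.000°) = -0.0000, h₀ = 1.5708 rad.
Bracket: h₀ sin ϕ sin δ + cos ϕ cos δ sin h₀ = 1.5708×0.93295×0.00000 + 0.36000×1.00000×1.00000 = 0.000000 + 0.360000 = 0.360000.
Q̄ = (S_0/π) × [bracket] = (1361/π) × 0.360000 = 156.0 W/m².

Q̄ ≈ 156 W/m²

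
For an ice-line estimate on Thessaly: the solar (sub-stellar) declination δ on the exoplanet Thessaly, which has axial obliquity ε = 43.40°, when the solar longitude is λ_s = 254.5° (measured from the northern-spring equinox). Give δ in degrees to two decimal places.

sin δ = sin ε · sin λ_s = sin 43.40° × sin 254.5° = -0.662098.
δ = arcsin(-0.662098) = -41.46°.

δ = -41.46°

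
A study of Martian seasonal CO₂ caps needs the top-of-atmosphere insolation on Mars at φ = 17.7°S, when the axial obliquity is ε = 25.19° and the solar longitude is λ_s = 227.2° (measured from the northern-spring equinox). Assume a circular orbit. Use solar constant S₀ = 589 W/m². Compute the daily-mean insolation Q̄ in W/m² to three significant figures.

Solar declination: sin δ = sin ε · sin λ_s = sin 25.19° × sin 227.2° = -0.31229, so δ = -18.197°.
cos H₀ = −tan(-17.7°) tan(-18.197°) = -0.1049, H₀ = 1.6759 rad.
Bracket: H₀ sin φ sin δ + cos φ cos δ sin H₀ = 1.6759×-0.30403×-0.31229 + 0.95266×0.94999×0.99448 = 0.159119 + 0.900022 = 1.059141.
Q̄ = (S₀/π) × [bracket] = (589/π) × 1.059141 = 198.6 W/m².

Q̄ ≈ 199 W/m²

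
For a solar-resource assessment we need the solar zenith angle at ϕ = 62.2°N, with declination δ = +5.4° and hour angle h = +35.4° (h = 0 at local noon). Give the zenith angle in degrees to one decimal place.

cos θ_z = sin ϕ sin δ + cos ϕ cos δ cos h = 0.083246 + 0.378478 = 0.461724.
θ_z = arccos(0.461724) = 62.5°.

θ_z = 62.5°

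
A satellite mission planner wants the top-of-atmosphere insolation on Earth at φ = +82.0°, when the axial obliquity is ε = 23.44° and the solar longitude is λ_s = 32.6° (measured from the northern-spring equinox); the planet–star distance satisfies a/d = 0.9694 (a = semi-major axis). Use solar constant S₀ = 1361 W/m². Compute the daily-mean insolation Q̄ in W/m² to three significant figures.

Q̄ ≈ 271 W/m²

Solar declination: sin δ = sin ε · sin λ_s = sin 23.44° × sin 32.6° = 0.21432, so δ = +12.375°.
cos H₀ = −tan(+82.0°) tan(+12.375°) = -1.5612 ≤ −1 ⇒ polar day, H₀ = π.
Bracket: H₀ sin φ sin δ + cos φ cos δ sin H₀ = 3.1416×0.99027×0.21432 + 0.13917×0.97676×0.00000 = 0.666756 + 0.000000 = 0.666756.
Inverse-square distance factor (a/d)² = 0.9694² = 0.939736.
Q̄ = (S₀/π) × 0.939736 × [bracket] = (1361/π) × 0.939736 × 0.666756 = 271.4 W/m².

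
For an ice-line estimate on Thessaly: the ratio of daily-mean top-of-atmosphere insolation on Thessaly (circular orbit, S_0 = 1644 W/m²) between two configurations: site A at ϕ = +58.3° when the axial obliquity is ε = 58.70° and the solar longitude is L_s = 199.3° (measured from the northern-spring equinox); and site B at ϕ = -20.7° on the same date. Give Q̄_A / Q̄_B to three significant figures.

— Configuration A (ϕ=+58.3°):
Solar declination: sin δ = sin ε · sin L_s = sin 58.70° × sin 199.3° = -0.28241, so δ = -16.404°.
cos h₀ = −tan(+58.3°) tan(-16.404°) = 0.4767, h₀ = 1.0739 rad.
Bracket: h₀ sin ϕ sin δ + cos ϕ cos δ sin h₀ = 1.0739×0.85081×-0.28241 + 0.52547×0.95929×0.87908 = -0.258034 + 0.443125 = 0.185091.
Q̄ = (S_0/π) × [bracket] = (1644/π) × 0.185091 = 96.858 W/m².
— Configuration B (ϕ=-20.7°):
cos h₀ = −tan(-20.7°) tan(-16.404°) = -0.1112, h₀ = 1.6823 rad.
Bracket: h₀ sin ϕ sin δ + cos ϕ cos δ sin h₀ = 1.6823×-0.35347×-0.28241 + 0.93544×0.95929×0.99379 = 0.167933 + 0.891786 = 1.059719.
Q̄ = (S_0/π) × [bracket] = (1644/π) × 1.059719 = 554.55 W/m².
Ratio Q̄_A / Q̄_B = 96.858 / 554.55 = 0.1747.

Q̄_A / Q̄_B ≈ 0.175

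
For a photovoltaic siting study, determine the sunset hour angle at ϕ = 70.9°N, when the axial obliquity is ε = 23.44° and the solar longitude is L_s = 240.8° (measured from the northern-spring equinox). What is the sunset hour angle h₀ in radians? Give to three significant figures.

h₀ = 0.00 rad

Solar declination: sin δ = sin ε · sin L_s = sin 23.44° × sin 240.8° = -0.34724, so δ = -20.318°.
cos h₀ = −tan ϕ · tan δ = 1.0693 ≥ 1, so the Sun never rises (polar night) and h₀ = 0.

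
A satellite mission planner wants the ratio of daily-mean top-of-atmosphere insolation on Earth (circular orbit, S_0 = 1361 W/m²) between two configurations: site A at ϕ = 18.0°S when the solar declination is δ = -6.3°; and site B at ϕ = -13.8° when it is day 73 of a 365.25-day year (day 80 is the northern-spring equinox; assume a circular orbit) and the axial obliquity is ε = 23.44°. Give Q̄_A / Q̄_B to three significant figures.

— Configuration A (ϕ=-18.0°):
cos h₀ = −tan(-18.0°) tan(-6.300°) = -0.0359, h₀ = 1.6067 rad.
Bracket: h₀ sin ϕ sin δ + cos ϕ cos δ sin h₀ = 1.6067×-0.30902×-0.10973 + 0.95106×0.99396×0.99936 = 0.054481 + 0.944711 = 0.999192.
Q̄ = (S_0/π) × [bracket] = (1361/π) × 0.999192 = 432.87 W/m².
— Configuration B (ϕ=-13.8°):
Solar longitude: L_s = 360° × (73 − 80)/365.25 = -6.899°, i.e. -6.899° + 360° = 353.101°.
sin δ = sin 23.44° × sin 353.101° = -0.04778, so δ = -2.739°.
cos h₀ = −tan(-13.8°) tan(-2.739°) = -0.0118, h₀ = 1.5825 rad.
Bracket: h₀ sin ϕ sin δ + cos ϕ cos δ sin h₀ = 1.5825×-0.23853×-0.04778 + 0.97113×0.99886×0.99993 = 0.018036 + 0.969955 = 0.987991.
Q̄ = (S_0/π) × [bracket] = (1361/π) × 0.987991 = 428.02 W/m².
Ratio Q̄_A / Q̄_B = 432.87 / 428.02 = 1.011.

Q̄_A / Q̄_B ≈ 1.01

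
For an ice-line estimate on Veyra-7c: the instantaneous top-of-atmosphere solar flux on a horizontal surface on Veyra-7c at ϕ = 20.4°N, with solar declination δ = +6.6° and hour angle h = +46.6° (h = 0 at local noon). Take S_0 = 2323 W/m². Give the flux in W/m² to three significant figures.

cos θ_z = sin ϕ sin δ + cos ϕ cos δ cos h = 0.040064 + 0.639727 = 0.679791.
Flux = S_0 · cos θ_z = 2323 × 0.679791 = 1579 W/m².

1.58e+03 W/m²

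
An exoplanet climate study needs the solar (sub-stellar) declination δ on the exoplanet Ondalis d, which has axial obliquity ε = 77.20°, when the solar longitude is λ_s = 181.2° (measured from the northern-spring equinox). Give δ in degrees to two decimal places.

δ = -1.17°

sin δ = sin ε · sin λ_s = sin 77.20° × sin 181.2° = -0.020422.
δ = arcsin(-0.020422) = -1.17°.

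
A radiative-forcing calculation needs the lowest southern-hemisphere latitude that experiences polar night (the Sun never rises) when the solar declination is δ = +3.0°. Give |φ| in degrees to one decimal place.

|φ| = 87.0°

Polar night requires cos H₀ = −tan φ tan δ ≥ 1, i.e. tan φ tan δ ≤ −1.
The boundary is |tan φ| · |tan δ| = 1, so |φ| = 90° − |δ| = 90° − 3.0° = 87.0° in the southern hemisphere.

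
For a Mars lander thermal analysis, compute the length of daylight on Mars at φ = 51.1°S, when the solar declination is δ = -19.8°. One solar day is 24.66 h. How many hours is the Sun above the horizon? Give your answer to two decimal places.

cos H₀ = −tan φ · tan δ = −tan(-51.1°) × tan(-19.800°) = -0.4462, so H₀ = 2.0333 rad = 116.50°.
Daylight = 2H₀/(2π) × 24.66 h = (2.0333/π) × 24.66 = 15.96 h.

15.96 h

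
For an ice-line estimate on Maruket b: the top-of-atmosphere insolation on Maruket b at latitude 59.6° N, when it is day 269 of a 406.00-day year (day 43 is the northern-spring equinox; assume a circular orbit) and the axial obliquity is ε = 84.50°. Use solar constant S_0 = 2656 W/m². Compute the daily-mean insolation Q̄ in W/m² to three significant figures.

Q̄ ≈ 86.7 W/m²

Solar longitude: L_s = 360° × (269 − 43)/406.00 = 200.394°.
sin δ = sin 84.50° × sin 200.394° = -0.34687, so δ = -20.296°.
cos h₀ = −tan(+59.6°) tan(-20.296°) = 0.6304, h₀ = 0.8888 rad.
Bracket: h₀ sin ϕ sin δ + cos ϕ cos δ sin h₀ = 0.8888×0.86251×-0.34687 + 0.50603×0.93791×0.77630 = -0.265910 + 0.368440 = 0.102530.
Q̄ = (S_0/π) × [bracket] = (2656/π) × 0.102530 = 86.68 W/m².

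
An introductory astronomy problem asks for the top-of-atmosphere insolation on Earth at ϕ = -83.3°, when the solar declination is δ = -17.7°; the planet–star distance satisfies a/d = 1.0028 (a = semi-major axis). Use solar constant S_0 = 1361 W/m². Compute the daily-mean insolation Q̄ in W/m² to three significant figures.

cos h₀ = −tan(-83.3°) tan(-17.700°) = -2.7167 ≤ −1 ⇒ polar day, h₀ = π.
Bracket: h₀ sin ϕ sin δ + cos ϕ cos δ sin h₀ = 3.1416×-0.99317×-0.30403 + 0.11667×0.95266×0.00000 = 0.948617 + 0.000000 = 0.948617.
Inverse-square distance factor (a/d)² = 1.0028² = 1.005608.
Q̄ = (S_0/π) × 1.005608 × [bracket] = (1361/π) × 1.005608 × 0.948617 = 413.3 W/m².

Q̄ ≈ 413 W/m²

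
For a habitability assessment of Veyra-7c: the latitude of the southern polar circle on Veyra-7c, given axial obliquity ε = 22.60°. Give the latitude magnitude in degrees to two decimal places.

67.40°

The polar circle is the lowest latitude that experiences at least one full rotation of continuous darkness at the northern-summer solstice; it lies at |φ| = 90° − ε = 90° − 22.60° = 67.40°.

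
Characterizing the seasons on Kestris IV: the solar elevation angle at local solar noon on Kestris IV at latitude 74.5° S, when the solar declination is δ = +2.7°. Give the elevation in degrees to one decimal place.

12.8°

At local noon the hour angle is zero, so the zenith angle equals |ϕ − δ| = |-74.5° − (+2.700°)| = 77.200°.
Elevation = 90° − 77.200° = 12.8°.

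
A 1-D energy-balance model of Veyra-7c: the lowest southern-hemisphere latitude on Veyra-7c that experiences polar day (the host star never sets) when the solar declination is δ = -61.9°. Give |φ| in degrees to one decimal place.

|φ| = 28.1°

Polar day requires cos H₀ = −tan φ tan δ ≤ −1, i.e. tan φ tan δ ≥ 1.
The boundary is |tan φ| · |tan δ| = 1, so |φ| = 90° − |δ| = 90° − 61.9° = 28.1° in the southern hemisphere.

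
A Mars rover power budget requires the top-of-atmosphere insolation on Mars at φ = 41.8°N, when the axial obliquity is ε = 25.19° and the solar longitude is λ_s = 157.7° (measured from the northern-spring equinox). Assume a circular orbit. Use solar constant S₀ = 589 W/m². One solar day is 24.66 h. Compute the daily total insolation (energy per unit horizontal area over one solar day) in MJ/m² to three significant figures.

Solar declination: sin δ = sin ε · sin λ_s = sin 25.19° × sin 157.7° = 0.16150, so δ = +9.294°.
cos H₀ = −tan(+41.8°) tan(+9.294°) = -0.1463, H₀ = 1.7176 rad.
Bracket: H₀ sin φ sin δ + cos φ cos δ sin H₀ = 1.7176×0.66653×0.16150 + 0.74548×0.98687×0.98924 = 0.184890 + 0.727776 = 0.912666.
Q̄ = (S₀/π) × [bracket] = (589/π) × 0.912666 = 171.11 W/m².
Daily total = Q̄ × 24.66 h × 3600 s/h = 171.11 × 24.66 × 3600 / 10⁶ = 15.19 MJ/m².

15.2 MJ/m²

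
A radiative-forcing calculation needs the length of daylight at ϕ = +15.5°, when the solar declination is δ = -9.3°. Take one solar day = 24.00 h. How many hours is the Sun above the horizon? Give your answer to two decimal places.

11.65 h

cos h₀ = −tan ϕ · tan δ = −tan(+15.5°) × tan(-9.300°) = 0.0454, so h₀ = 1.5254 rad = 87.40°.
Daylight = 2h₀/(2π) × 24.00 h = (1.5254/π) × 24.00 = 11.65 h.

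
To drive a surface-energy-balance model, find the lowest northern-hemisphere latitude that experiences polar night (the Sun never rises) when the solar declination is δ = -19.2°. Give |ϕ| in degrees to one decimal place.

|ϕ| = 70.8°

Polar night requires cos h₀ = −tan ϕ tan δ ≥ 1, i.e. tan ϕ tan δ ≤ −1.
The boundary is |tan ϕ| · |tan δ| = 1, so |ϕ| = 90° − |δ| = 90° − 19.2° = 70.8° in the northern hemisphere.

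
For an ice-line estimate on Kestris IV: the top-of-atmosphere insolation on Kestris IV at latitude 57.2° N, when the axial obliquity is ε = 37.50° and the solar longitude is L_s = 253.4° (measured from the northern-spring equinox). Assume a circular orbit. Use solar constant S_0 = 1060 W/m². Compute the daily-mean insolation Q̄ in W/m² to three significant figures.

Q̄ ≈ 0.00 W/m²

Solar declination: sin δ = sin ε · sin L_s = sin 37.50° × sin 253.4° = -0.58339, so δ = -35.689°.
cos h₀ = −tan(+57.2°) tan(-35.689°) = 1.1146 ≥ 1 ⇒ polar night, h₀ = 0 and Q̄ = 0.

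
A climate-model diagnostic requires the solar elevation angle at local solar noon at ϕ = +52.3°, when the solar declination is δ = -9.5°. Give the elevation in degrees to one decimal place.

28.2°

At local noon the hour angle is zero, so the zenith angle equals |ϕ − δ| = |+52.3° − (-9.500°)| = 61.800°.
Elevation = 90° − 61.800° = 28.2°.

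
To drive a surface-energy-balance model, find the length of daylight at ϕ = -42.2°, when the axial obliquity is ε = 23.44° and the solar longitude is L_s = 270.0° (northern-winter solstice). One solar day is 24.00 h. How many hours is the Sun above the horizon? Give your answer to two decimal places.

Solar declination: sin δ = sin ε · sin L_s = sin 23.44° × sin 270.0° = -0.39779, so δ = -23.440°.
cos h₀ = −tan ϕ · tan δ = −tan(-42.2°) × tan(-23.440°) = -0.3931, so h₀ = 1.9748 rad = 113.15°.
Daylight = 2h₀/(2π) × 24.00 h = (1.9748/π) × 24.00 = 15.09 h.

15.09 h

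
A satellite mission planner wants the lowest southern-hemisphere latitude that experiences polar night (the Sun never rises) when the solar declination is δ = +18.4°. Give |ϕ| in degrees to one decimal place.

Polar night requires cos h₀ = −tan ϕ tan δ ≥ 1, i.e. tan ϕ tan δ ≤ −1.
The boundary is |tan ϕ| · |tan δ| = 1, so |ϕ| = 90° − |δ| = 90° − 18.4° = 71.6° in the southern hemisphere.

|ϕ| = 71.6°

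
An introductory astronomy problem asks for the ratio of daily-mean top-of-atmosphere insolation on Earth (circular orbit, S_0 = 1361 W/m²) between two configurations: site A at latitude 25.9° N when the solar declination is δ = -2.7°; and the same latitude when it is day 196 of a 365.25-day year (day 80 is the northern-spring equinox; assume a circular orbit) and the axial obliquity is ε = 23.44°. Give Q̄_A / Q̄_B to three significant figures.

— Configuration A (ϕ=+25.9°):
cos h₀ = −tan(+25.9°) tan(-2.700°) = 0.0229, h₀ = 1.5479 rad.
Bracket: h₀ sin ϕ sin δ + cos ϕ cos δ sin h₀ = 1.5479×0.43680×-0.04711 + 0.89956×0.99889×0.99974 = -0.031852 + 0.898328 = 0.866476.
Q̄ = (S_0/π) × [bracket] = (1361/π) × 0.866476 = 375.37 W/m².
— Configuration B (ϕ=+25.9°):
Solar longitude: L_s = 360° × (196 − 80)/365.25 = 114.333°.
sin δ = sin 23.44° × sin 114.333° = 0.36245, so δ = +21.251°.
cos h₀ = −tan(+25.9°) tan(+21.251°) = -0.1888, h₀ = 1.7608 rad.
Bracket: h₀ sin ϕ sin δ + cos ϕ cos δ sin h₀ = 1.7608×0.43680×0.36245 + 0.89956×0.93200×0.98201 = 0.278767 + 0.823307 = 1.102074.
Q̄ = (S_0/π) × [bracket] = (1361/π) × 1.102074 = 477.44 W/m².
Ratio Q̄_A / Q̄_B = 375.37 / 477.44 = 0.7862.

Q̄_A / Q̄_B ≈ 0.786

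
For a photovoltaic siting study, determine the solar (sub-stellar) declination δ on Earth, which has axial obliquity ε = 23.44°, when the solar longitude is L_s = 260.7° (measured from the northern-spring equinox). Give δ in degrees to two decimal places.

δ = -23.11°

sin δ = sin ε · sin L_s = sin 23.44° × sin 260.7° = -0.392560.
δ = arcsin(-0.392560) = -23.11°.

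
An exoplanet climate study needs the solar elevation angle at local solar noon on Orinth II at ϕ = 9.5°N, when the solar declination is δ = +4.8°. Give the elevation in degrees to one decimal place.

85.3°

At local noon the hour angle is zero, so the zenith angle equals |ϕ − δ| = |+9.5° − (+4.800°)| = 4.700°.
Elevation = 90° − 4.700° = 85.3°.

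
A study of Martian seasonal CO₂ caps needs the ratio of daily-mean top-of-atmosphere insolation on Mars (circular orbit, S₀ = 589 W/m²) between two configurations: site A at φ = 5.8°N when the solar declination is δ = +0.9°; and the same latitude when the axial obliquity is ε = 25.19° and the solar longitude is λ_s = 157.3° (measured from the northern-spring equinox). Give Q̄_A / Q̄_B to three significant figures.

Q̄_A / Q̄_B ≈ 0.990

— Configuration A (φ=+5.8°):
cos H₀ = −tan(+5.8°) tan(+0.900°) = -0.0016, H₀ = 1.5724 rad.
Bracket: H₀ sin φ sin δ + cos φ cos δ sin H₀ = 1.5724×0.10106×0.01571 + 0.99488×0.99988×1.00000 = 0.002496 + 0.994761 = 0.997257.
Q̄ = (S₀/π) × [bracket] = (589/π) × 0.997257 = 186.97 W/m².
— Configuration B (φ=+5.8°):
Solar declination: sin δ = sin ε · sin λ_s = sin 25.19° × sin 157.3° = 0.16425, so δ = +9.454°.
cos H₀ = −tan(+5.8°) tan(+9.454°) = -0.0169, H₀ = 1.5877 rad.
Bracket: H₀ sin φ sin δ + cos φ cos δ sin H₀ = 1.5877×0.10106×0.16425 + 0.99488×0.98642×0.99986 = 0.026354 + 0.981232 = 1.007586.
Q̄ = (S₀/π) × [bracket] = (589/π) × 1.007586 = 188.91 W/m².
Ratio Q̄_A / Q̄_B = 186.97 / 188.91 = 0.9897.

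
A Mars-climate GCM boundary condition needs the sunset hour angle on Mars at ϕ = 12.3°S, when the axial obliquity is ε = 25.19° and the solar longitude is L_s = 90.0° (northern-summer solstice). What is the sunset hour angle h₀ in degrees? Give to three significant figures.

Solar declination: sin δ = sin ε · sin L_s = sin 25.19° × sin 90.0° = 0.42562, so δ = +25.190°.
cos h₀ = −tan ϕ · tan δ = −tan(-12.3°) × tan(+25.190°) = 0.1026, so h₀ = 1.4681 rad = 84.11°.

h₀ = 84.1°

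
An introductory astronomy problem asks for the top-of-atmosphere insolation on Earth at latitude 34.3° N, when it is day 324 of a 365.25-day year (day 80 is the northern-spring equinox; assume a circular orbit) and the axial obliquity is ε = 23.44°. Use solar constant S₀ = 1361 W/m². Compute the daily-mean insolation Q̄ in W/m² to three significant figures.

Solar longitude: λ_s = 360° × (324 − 80)/365.25 = 240.493°.
sin δ = sin 23.44° × sin 240.493° = -0.34619, so δ = -20.255°.
cos H₀ = −tan(+34.3°) tan(-20.255°) = 0.2517, H₀ = 1.3163 rad.
Bracket: H₀ sin φ sin δ + cos φ cos δ sin H₀ = 1.3163×0.56353×-0.34619 + 0.82610×0.93816×0.96780 = -0.256795 + 0.750059 = 0.493264.
Q̄ = (S₀/π) × [bracket] = (1361/π) × 0.493264 = 213.7 W/m².

Q̄ ≈ 214 W/m²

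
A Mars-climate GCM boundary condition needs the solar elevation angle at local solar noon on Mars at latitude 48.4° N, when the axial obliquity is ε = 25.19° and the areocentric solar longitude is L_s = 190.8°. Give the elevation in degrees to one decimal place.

sin δ = sin 25.19° × sin 190.8° = -0.07975, so δ = -4.574°.
At local noon the hour angle is zero, so the zenith angle equals |ϕ − δ| = |+48.4° − (-4.574°)| = 52.974°.
Elevation = 90° − 52.974° = 37.0°.

37.0°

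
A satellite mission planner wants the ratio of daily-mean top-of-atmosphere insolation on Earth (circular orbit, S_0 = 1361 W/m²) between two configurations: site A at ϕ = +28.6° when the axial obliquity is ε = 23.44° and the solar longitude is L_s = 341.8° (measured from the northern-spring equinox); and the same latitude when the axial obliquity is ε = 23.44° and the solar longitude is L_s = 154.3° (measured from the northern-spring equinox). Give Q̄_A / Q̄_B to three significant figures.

— Configuration A (ϕ=+28.6°):
Solar declination: sin δ = sin ε · sin L_s = sin 23.44° × sin 341.8° = -0.12424, so δ = -7.137°.
cos h₀ = −tan(+28.6°) tan(-7.137°) = 0.0683, h₀ = 1.5025 rad.
Bracket: h₀ sin ϕ sin δ + cos ϕ cos δ sin h₀ = 1.5025×0.47869×-0.12424 + 0.87798×0.99225×0.99767 = -0.089357 + 0.869146 = 0.779789.
Q̄ = (S_0/π) × [bracket] = (1361/π) × 0.779789 = 337.82 W/m².
— Configuration B (ϕ=+28.6°):
Solar declination: sin δ = sin ε · sin L_s = sin 23.44° × sin 154.3° = 0.17250, so δ = +9.933°.
cos h₀ = −tan(+28.6°) tan(+9.933°) = -0.0955, h₀ = 1.6664 rad.
Bracket: h₀ sin ϕ sin δ + cos ϕ cos δ sin h₀ = 1.6664×0.47869×0.17250 + 0.87798×0.98501×0.99543 = 0.137601 + 0.860867 = 0.998468.
Q̄ = (S_0/π) × [bracket] = (1361/π) × 0.998468 = 432.56 W/m².
Ratio Q̄_A / Q̄_B = 337.82 / 432.56 = 0.7810.

Q̄_A / Q̄_B ≈ 0.781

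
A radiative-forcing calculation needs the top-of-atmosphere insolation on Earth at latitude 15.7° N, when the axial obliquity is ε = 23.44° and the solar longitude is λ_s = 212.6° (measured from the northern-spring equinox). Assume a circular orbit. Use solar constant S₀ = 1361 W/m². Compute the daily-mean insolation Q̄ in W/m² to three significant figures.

Q̄ ≈ 369 W/m²

Solar declination: sin δ = sin ε · sin λ_s = sin 23.44° × sin 212.6° = -0.21432, so δ = -12.375°.
cos H₀ = −tan(+15.7°) tan(-12.375°) = 0.0617, H₀ = 1.5091 rad.
Bracket: H₀ sin φ sin δ + cos φ cos δ sin H₀ = 1.5091×0.27060×-0.21432 + 0.96269×0.97676×0.99810 = -0.087520 + 0.938530 = 0.851010.
Q̄ = (S₀/π) × [bracket] = (1361/π) × 0.851010 = 368.7 W/m².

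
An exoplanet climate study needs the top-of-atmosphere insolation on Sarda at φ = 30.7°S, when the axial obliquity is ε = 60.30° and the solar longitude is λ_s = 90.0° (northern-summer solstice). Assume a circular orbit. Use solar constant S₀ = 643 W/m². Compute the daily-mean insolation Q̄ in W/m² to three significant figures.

Q̄ ≈ 0.00 W/m²

Solar declination: sin δ = sin ε · sin λ_s = sin 60.30° × sin 90.0° = 0.86863, so δ = +60.300°.
cos H₀ = −tan(-30.7°) tan(+60.300°) = 1.0410 ≥ 1 ⇒ polar night, H₀ = 0 and Q̄ = 0.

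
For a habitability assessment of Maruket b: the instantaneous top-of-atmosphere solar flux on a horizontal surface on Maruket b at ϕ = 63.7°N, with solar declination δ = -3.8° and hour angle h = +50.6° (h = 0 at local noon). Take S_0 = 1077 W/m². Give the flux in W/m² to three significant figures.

238 W/m²

cos θ_z = sin ϕ sin δ + cos ϕ cos δ cos h = -0.059414 + 0.280613 = 0.221199.
Flux = S_0 · cos θ_z = 1077 × 0.221199 = 238.2 W/m².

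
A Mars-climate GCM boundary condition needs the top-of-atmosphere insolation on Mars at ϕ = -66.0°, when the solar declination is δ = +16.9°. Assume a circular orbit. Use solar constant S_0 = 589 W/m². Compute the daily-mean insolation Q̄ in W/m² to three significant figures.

cos h₀ = −tan(-66.0°) tan(+16.900°) = 0.6824, h₀ = 0.8198 rad.
Bracket: h₀ sin ϕ sin δ + cos ϕ cos δ sin h₀ = 0.8198×-0.91355×0.29070 + 0.40674×0.95681×0.73098 = -0.217713 + 0.284478 = 0.066765.
Q̄ = (S_0/π) × [bracket] = (589/π) × 0.066765 = 12.52 W/m².

Q̄ ≈ 12.5 W/m²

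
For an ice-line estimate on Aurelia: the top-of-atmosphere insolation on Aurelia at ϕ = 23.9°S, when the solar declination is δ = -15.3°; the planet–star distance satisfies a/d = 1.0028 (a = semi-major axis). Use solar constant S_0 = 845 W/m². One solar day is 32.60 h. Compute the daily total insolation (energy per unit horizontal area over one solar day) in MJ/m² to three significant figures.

cos h₀ = −tan(-23.9°) tan(-15.300°) = -0.1212, h₀ = 1.6923 rad.
Bracket: h₀ sin ϕ sin δ + cos ϕ cos δ sin h₀ = 1.6923×-0.40514×-0.26387 + 0.91425×0.96456×0.99262 = 0.180914 + 0.875341 = 1.056255.
Inverse-square distance factor (a/d)² = 1.0028² = 1.005608.
Q̄ = (S_0/π) × 1.005608 × [bracket] = (845/π) × 1.005608 × 1.056255 = 285.70 W/m².
Daily total = Q̄ × 32.60 h × 3600 s/h = 285.70 × 32.60 × 3600 / 10⁶ = 33.53 MJ/m².

33.5 MJ/m²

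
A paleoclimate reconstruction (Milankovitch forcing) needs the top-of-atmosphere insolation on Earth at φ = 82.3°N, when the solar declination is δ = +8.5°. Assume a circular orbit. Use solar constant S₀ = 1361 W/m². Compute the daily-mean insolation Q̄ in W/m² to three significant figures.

Q̄ ≈ 199 W/m²

cos H₀ = −tan(+82.3°) tan(+8.500°) = -1.1054 ≤ −1 ⇒ polar day, H₀ = π.
Bracket: H₀ sin φ sin δ + cos φ cos δ sin H₀ = 3.1416×0.99098×0.14781 + 0.13399×0.98902×0.00000 = 0.460171 + 0.000000 = 0.460171.
Q̄ = (S₀/π) × [bracket] = (1361/π) × 0.460171 = 199.4 W/m².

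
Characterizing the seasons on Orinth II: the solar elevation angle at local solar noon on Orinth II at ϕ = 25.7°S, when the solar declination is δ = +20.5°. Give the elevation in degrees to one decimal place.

43.8°

At local noon the hour angle is zero, so the zenith angle equals |ϕ − δ| = |-25.7° − (+20.500°)| = 46.200°.
Elevation = 90° − 46.200° = 43.8°.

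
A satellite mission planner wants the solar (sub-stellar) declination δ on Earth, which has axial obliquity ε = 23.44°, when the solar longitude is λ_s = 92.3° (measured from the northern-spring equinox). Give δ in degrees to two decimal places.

δ = +23.42°

sin δ = sin ε · sin λ_s = sin 23.44° × sin 92.3° = 0.397468.
δ = arcsin(0.397468) = +23.42°.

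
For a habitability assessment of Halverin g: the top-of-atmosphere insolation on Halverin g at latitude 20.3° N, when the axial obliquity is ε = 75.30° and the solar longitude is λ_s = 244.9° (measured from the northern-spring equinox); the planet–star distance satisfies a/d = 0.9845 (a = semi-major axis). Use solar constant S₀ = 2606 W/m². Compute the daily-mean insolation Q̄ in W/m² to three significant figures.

Q̄ ≈ 65.7 W/m²

Solar declination: sin δ = sin ε · sin λ_s = sin 75.30° × sin 244.9° = -0.87593, so δ = -61.155°.
cos H₀ = −tan(+20.3°) tan(-61.155°) = 0.6716, H₀ = 0.8344 rad.
Bracket: H₀ sin φ sin δ + cos φ cos δ sin H₀ = 0.8344×0.34694×-0.87593 + 0.93789×0.48244×0.74090 = -0.253570 + 0.335239 = 0.081669.
Inverse-square distance factor (a/d)² = 0.9845² = 0.969240.
Q̄ = (S₀/π) × 0.969240 × [bracket] = (2606/π) × 0.969240 × 0.081669 = 65.66 W/m².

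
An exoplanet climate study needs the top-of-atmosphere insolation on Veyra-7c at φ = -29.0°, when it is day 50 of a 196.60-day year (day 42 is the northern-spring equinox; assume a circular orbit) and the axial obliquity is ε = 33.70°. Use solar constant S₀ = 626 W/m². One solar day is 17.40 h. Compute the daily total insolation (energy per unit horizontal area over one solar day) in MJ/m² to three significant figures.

9.51 MJ/m²

Solar longitude: λ_s = 360° × (50 − 42)/196.60 = 14.649°.
sin δ = sin 33.70° × sin 14.649° = 0.14032, so δ = +8.066°.
cos H₀ = −tan(-29.0°) tan(+8.066°) = 0.0786, H₀ = 1.4922 rad.
Bracket: H₀ sin φ sin δ + cos φ cos δ sin H₀ = 1.4922×-0.48481×0.14032 + 0.87462×0.99011×0.99691 = -0.101512 + 0.863294 = 0.761782.
Q̄ = (S₀/π) × [bracket] = (626/π) × 0.761782 = 151.79 W/m².
Daily total = Q̄ × 17.40 h × 3600 s/h = 151.79 × 17.40 × 3600 / 10⁶ = 9.508 MJ/m².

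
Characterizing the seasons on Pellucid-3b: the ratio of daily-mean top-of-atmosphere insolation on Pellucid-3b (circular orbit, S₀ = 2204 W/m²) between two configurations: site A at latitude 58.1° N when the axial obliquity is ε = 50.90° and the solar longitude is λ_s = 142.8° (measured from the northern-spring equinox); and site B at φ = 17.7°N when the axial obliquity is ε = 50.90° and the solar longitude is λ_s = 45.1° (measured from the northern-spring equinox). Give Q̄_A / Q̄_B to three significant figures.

Q̄_A / Q̄_B ≈ 1.19

— Configuration A (φ=+58.1°):
Solar declination: sin δ = sin ε · sin λ_s = sin 50.90° × sin 142.8° = 0.46920, so δ = +27.982°.
cos H₀ = −tan(+58.1°) tan(+27.982°) = -0.8536, H₀ = 2.5936 rad.
Bracket: H₀ sin φ sin δ + cos φ cos δ sin H₀ = 2.5936×0.84897×0.46920 + 0.52844×0.88309×0.52095 = 1.033126 + 0.243107 = 1.276233.
Q̄ = (S₀/π) × [bracket] = (2204/π) × 1.276233 = 895.35 W/m².
— Configuration B (φ=+17.7°):
Solar declination: sin δ = sin ε · sin λ_s = sin 50.90° × sin 45.1° = 0.54970, so δ = +33.347°.
cos H₀ = −tan(+17.7°) tan(+33.347°) = -0.2100, H₀ = 1.7824 rad.
Bracket: H₀ sin φ sin δ + cos φ cos δ sin H₀ = 1.7824×0.30403×0.54970 + 0.95266×0.83536×0.97770 = 0.297884 + 0.778067 = 1.075951.
Q̄ = (S₀/π) × [bracket] = (2204/π) × 1.075951 = 754.84 W/m².
Ratio Q̄_A / Q̄_B = 895.35 / 754.84 = 1.186.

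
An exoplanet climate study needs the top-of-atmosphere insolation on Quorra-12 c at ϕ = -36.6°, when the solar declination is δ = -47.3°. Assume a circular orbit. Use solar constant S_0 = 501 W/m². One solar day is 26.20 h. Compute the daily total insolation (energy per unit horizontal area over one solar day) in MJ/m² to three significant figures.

cos h₀ = −tan(-36.6°) tan(-47.300°) = -0.8048, h₀ = 2.5062 rad.
Bracket: h₀ sin ϕ sin δ + cos ϕ cos δ sin h₀ = 2.5062×-0.59622×-0.73491 + 0.80282×0.67816×0.59352 = 1.098137 + 0.323136 = 1.421273.
Q̄ = (S_0/π) × [bracket] = (501/π) × 1.421273 = 226.66 W/m².
Daily total = Q̄ × 26.20 h × 3600 s/h = 226.66 × 26.20 × 3600 / 10⁶ = 21.38 MJ/m².

21.4 MJ/m²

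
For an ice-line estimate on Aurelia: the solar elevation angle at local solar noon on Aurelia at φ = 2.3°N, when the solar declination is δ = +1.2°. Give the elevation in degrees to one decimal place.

88.9°

At local noon the hour angle is zero, so the zenith angle equals |φ − δ| = |+2.3° − (+1.200°)| = 1.100°.
Elevation = 90° − 1.100° = 88.9°.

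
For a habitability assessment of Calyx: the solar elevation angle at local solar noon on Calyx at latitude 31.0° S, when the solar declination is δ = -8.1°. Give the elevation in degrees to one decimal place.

At local noon the hour angle is zero, so the zenith angle equals |φ − δ| = |-31.0° − (-8.100°)| = 22.900°.
Elevation = 90° − 22.900° = 67.1°.

67.1°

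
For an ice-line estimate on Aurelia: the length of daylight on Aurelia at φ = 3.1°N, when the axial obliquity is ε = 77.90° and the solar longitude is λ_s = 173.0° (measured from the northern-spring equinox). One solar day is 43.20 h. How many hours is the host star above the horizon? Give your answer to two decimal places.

Solar declination: sin δ = sin ε · sin λ_s = sin 77.90° × sin 173.0° = 0.11916, so δ = +6.844°.
cos H₀ = −tan φ · tan δ = −tan(+3.1°) × tan(+6.844°) = -0.0065, so H₀ = 1.5773 rad = 90.37°.
Daylight = 2H₀/(2π) × 43.20 h = (1.5773/π) × 43.20 = 21.69 h.

21.69 h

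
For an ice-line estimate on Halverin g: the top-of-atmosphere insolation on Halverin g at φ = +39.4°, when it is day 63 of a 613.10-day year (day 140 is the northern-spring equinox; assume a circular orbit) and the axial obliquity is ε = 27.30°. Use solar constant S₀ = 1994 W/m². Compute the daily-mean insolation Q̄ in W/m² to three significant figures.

Solar longitude: λ_s = 360° × (63 − 140)/613.10 = -45.213°, i.e. -45.213° + 360° = 314.787°.
sin δ = sin 27.30° × sin 314.787° = -0.32552, so δ = -18.997°.
cos H₀ = −tan(+39.4°) tan(-18.997°) = 0.2828, H₀ = 1.2841 rad.
Bracket: H₀ sin φ sin δ + cos φ cos δ sin H₀ = 1.2841×0.63473×-0.32552 + 0.77273×0.94554×0.95918 = -0.265317 + 0.700822 = 0.435505.
Q̄ = (S₀/π) × [bracket] = (1994/π) × 0.435505 = 276.4 W/m².

Q̄ ≈ 276 W/m²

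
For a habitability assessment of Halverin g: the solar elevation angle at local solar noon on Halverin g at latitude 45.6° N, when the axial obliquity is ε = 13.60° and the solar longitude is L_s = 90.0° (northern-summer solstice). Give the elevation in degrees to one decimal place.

58.0°

Solar declination: sin δ = sin ε · sin L_s = sin 13.60° × sin 90.0° = 0.23514, so δ = +13.600°.
At local noon the hour angle is zero, so the zenith angle equals |ϕ − δ| = |+45.6° − (+13.600°)| = 32.000°.
Elevation = 90° − 32.000° = 58.0°.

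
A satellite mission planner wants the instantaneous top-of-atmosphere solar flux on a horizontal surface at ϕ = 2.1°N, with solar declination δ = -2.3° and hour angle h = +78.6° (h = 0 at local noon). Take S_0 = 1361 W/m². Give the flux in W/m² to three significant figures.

267 W/m²

cos θ_z = sin ϕ sin δ + cos ϕ cos δ cos h = -0.001471 + 0.197365 = 0.195894.
Flux = S_0 · cos θ_z = 1361 × 0.195894 = 266.6 W/m².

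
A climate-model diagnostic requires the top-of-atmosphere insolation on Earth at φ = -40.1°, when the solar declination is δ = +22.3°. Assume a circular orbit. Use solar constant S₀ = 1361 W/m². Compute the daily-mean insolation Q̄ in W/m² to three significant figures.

Q̄ ≈ 159 W/m²

cos H₀ = −tan(-40.1°) tan(+22.300°) = 0.3454, H₀ = 1.2182 rad.
Bracket: H₀ sin φ sin δ + cos φ cos δ sin H₀ = 1.2182×-0.64412×0.37946 + 0.76492×0.92521×0.93847 = -0.297750 + 0.664166 = 0.366416.
Q̄ = (S₀/π) × [bracket] = (1361/π) × 0.366416 = 158.7 W/m².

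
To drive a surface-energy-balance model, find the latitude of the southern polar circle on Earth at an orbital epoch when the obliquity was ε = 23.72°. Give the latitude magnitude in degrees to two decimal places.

66.28°

The polar circle is the lowest latitude that experiences at least one full rotation of continuous darkness at the northern-summer solstice; it lies at |ϕ| = 90° − ε = 90° − 23.72° = 66.28°.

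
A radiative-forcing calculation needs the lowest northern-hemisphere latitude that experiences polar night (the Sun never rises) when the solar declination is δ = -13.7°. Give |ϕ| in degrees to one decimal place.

|ϕ| = 76.3°

Polar night requires cos h₀ = −tan ϕ tan δ ≥ 1, i.e. tan ϕ tan δ ≤ −1.
The boundary is |tan ϕ| · |tan δ| = 1, so |ϕ| = 90° − |δ| = 90° − 13.7° = 76.3° in the northern hemisphere.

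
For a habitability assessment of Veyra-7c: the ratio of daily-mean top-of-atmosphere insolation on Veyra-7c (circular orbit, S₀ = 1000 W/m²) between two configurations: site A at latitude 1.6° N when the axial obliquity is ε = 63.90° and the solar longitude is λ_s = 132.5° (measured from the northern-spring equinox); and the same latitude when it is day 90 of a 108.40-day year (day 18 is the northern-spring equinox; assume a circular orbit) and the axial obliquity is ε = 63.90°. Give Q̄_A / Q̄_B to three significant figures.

— Configuration A (φ=+1.6°):
Solar declination: sin δ = sin ε · sin λ_s = sin 63.90° × sin 132.5° = 0.66210, so δ = +41.460°.
cos H₀ = −tan(+1.6°) tan(+41.460°) = -0.0247, H₀ = 1.5955 rad.
Bracket: H₀ sin φ sin δ + cos φ cos δ sin H₀ = 1.5955×0.02792×0.66210 + 0.99961×0.74942×0.99970 = 0.029494 + 0.748903 = 0.778397.
Q̄ = (S₀/π) × [bracket] = (1000/π) × 0.778397 = 247.77 W/m².
— Configuration B (φ=+1.6°):
Solar longitude: λ_s = 360° × (90 − 18)/108.40 = 239.114°.
sin δ = sin 63.90° × sin 239.114° = -0.77068, so δ = -50.415°.
cos H₀ = −tan(+1.6°) tan(-50.415°) = 0.0338, H₀ = 1.5370 rad.
Bracket: H₀ sin φ sin δ + cos φ cos δ sin H₀ = 1.5370×0.02792×-0.77068 + 0.99961×0.63722×0.99943 = -0.033072 + 0.636608 = 0.603536.
Q̄ = (S₀/π) × [bracket] = (1000/π) × 0.603536 = 192.11 W/m².
Ratio Q̄_A / Q̄_B = 247.77 / 192.11 = 1.290.

Q̄_A / Q̄_B ≈ 1.29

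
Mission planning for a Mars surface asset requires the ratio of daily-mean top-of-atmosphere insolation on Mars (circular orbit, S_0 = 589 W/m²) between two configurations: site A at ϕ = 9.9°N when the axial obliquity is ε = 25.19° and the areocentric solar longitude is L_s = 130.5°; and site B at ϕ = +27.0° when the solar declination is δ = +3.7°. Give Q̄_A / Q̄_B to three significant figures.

— Configuration A (ϕ=+9.9°):
sin δ = sin 25.19° × sin 130.5° = 0.32365, so δ = +18.884°.
cos h₀ = −tan(+9.9°) tan(+18.884°) = -0.0597, h₀ = 1.6305 rad.
Bracket: h₀ sin ϕ sin δ + cos ϕ cos δ sin h₀ = 1.6305×0.17193×0.32365 + 0.98511×0.94618×0.99822 = 0.090729 + 0.930432 = 1.021161.
Q̄ = (S_0/π) × [bracket] = (589/π) × 1.021161 = 191.45 W/m².
— Configuration B (ϕ=+27.0°):
cos h₀ = −tan(+27.0°) tan(+3.700°) = -0.0329, h₀ = 1.6038 rad.
Bracket: h₀ sin ϕ sin δ + cos ϕ cos δ sin h₀ = 1.6038×0.45399×0.06453 + 0.89101×0.99792×0.99946 = 0.046985 + 0.888677 = 0.935662.
Q̄ = (S_0/π) × [bracket] = (589/π) × 0.935662 = 175.42 W/m².
Ratio Q̄_A / Q̄_B = 191.45 / 175.42 = 1.091.

Q̄_A / Q̄_B ≈ 1.09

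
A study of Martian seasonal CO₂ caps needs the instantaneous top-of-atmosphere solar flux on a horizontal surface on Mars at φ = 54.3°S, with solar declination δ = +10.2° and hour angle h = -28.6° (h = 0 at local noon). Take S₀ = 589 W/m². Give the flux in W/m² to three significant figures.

cos θ_z = sin φ sin δ + cos φ cos δ cos h = -0.143808 + 0.504242 = 0.360434.
Flux = S₀ · cos θ_z = 589 × 0.360434 = 212.3 W/m².

212 W/m²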